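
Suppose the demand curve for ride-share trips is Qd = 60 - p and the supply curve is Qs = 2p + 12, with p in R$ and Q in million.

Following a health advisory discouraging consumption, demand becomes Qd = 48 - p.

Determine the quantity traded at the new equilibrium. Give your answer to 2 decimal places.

Solve the original market: 60 - p = 2p + 12, hence p = 16 and Q = 44.
After the shift, demand is Qd = 48 - p and supply is Qs = 2p + 12.
Clearing the new market: 48 - p = 2p + 12, so p = 12 and Q = 36.

36.00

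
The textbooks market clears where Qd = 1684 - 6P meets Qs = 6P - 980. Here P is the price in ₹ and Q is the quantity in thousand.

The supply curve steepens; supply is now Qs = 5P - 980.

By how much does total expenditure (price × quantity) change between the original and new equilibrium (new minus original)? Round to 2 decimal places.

Original equilibrium: 1684 - 6P = 6P - 980 gives 2664 = 12P, so P = 222 and Q = 352.
With the change applied: demand Qd = 1684 - 6P, supply Qs = 5P - 980.
Clearing the new market: 1684 - 6P = 5P - 980, so P = 2664/11 ≈ 242.1818 and Q = 2540/11 ≈ 230.9091.
Expenditure moves from 222×352 = 78144 to 242.1818×230.9091 = 55921.9835; change = -22222.02.

-22222.02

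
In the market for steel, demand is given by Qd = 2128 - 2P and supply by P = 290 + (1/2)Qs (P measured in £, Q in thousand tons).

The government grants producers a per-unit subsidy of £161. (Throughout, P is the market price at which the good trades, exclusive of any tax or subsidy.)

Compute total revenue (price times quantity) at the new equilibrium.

557727.5

Before the shock: 2128 - 2P = 2P - 580 ⇒ 2708 = 4P ⇒ P = 677, Q = 774.
Since sellers receive the price plus the subsidy, the effective supply curve becomes Qs = 2P - 258.
Clearing the new market: 2128 - 2P = 2P - 258, so P = 596.5 and Q = 935.
New expenditure = 596.5 × 935 = 557727.5.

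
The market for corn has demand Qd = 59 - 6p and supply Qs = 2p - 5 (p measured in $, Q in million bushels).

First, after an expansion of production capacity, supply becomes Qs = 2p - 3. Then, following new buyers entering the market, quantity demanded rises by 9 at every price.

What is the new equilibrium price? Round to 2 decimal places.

8.88

Solve the original market: 59 - 6p = 2p - 5, hence p = 8 and Q = 11.
With the change applied: demand Qd = 68 - 6p, supply Qs = 2p - 3.
New equilibrium: 68 - 6p = 2p - 3 ⇒ 71 = 8p ⇒ p = 8.875, Q = 14.75.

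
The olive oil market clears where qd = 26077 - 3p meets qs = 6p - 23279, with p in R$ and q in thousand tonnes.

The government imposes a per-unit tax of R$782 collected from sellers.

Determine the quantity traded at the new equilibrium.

Initially, 26077 - 3p = 6p - 23279, so 49356 = 9p and p = 5484, q = 9625.
Since sellers keep the price net of the tax, the effective supply curve becomes qs = 6p - 27971.
Equate the new curves: 26077 - 3p = 6p - 27971, giving 54048 = 9p, p = 18016/3 ≈ 6005.3333, q = 8061.

8061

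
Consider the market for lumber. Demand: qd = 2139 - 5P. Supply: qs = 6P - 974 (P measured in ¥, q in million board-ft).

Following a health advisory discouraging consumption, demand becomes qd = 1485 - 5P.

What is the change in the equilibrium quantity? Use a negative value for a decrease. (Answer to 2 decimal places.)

Solve the original market: 2139 - 5P = 6P - 974, hence P = 283 and q = 724.
With the change applied: demand qd = 1485 - 5P, supply qs = 6P - 974.
Clearing the new market: 1485 - 5P = 6P - 974, so P = 2459/11 ≈ 223.5455 and q = 4040/11 ≈ 367.2727.
Δq = 367.2727 − 724 = -356.73.

-356.73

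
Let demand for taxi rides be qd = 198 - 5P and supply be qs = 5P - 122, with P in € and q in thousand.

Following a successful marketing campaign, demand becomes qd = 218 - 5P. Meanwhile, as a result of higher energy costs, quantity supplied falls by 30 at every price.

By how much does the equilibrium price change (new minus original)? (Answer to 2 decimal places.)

+5.00

Initially, 198 - 5P = 5P - 122, so 320 = 10P and P = 32, q = 38.
The shock moves the curves to qd = 218 - 5P and qs = 5P - 152.
Equate the new curves: 218 - 5P = 5P - 152, giving 370 = 10P, P = 37, q = 33.
ΔP = 37 − 32 = +5.00.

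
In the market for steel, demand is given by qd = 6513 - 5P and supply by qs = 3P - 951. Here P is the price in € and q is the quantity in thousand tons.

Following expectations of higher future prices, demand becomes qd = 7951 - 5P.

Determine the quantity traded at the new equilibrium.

2387.25

Solve the original market: 6513 - 5P = 3P - 951, hence P = 933 and q = 1848.
After the shift, demand is qd = 7951 - 5P and supply is qs = 3P - 951.
Setting them equal: 7951 - 5P = 3P - 951 → 8902 = 8P, so P = 1112.75 and q = 2387.25.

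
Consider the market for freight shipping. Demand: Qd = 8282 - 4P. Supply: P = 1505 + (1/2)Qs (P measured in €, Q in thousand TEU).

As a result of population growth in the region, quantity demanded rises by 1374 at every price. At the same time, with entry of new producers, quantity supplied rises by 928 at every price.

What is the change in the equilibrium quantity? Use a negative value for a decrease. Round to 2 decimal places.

Original equilibrium: 8282 - 4P = 2P - 3010 gives 11292 = 6P, so P = 1882 and Q = 754.
The new curves are Qd = 9656 - 4P (demand) and Qs = 2P - 2082 (supply).
Equate the new curves: 9656 - 4P = 2P - 2082, giving 11738 = 6P, P = 5869/3 ≈ 1956.3333, Q = 5492/3 ≈ 1830.6667.
ΔQ = 1830.6667 − 754 = +1076.67.

+1076.67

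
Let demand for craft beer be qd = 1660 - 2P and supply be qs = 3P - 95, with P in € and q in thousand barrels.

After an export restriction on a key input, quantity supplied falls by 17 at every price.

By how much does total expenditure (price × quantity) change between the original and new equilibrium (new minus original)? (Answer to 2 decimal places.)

Solve the original market: 1660 - 2P = 3P - 95, hence P = 351 and q = 958.
The shock moves the curves to qd = 1660 - 2P and qs = 3P - 112.
New equilibrium: 1660 - 2P = 3P - 112 ⇒ 1772 = 5P ⇒ P = 354.4, q = 951.2.
Expenditure moves from 351×958 = 336258 to 354.4×951.2 = 337105.28; change = +847.28.

+847.28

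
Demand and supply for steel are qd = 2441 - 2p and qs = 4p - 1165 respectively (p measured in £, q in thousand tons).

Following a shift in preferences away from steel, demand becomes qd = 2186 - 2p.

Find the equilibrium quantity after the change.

Solve the original market: 2441 - 2p = 4p - 1165, hence p = 601 and q = 1239.
The new curves are qd = 2186 - 2p (demand) and qs = 4p - 1165 (supply).
New equilibrium: 2186 - 2p = 4p - 1165 ⇒ 3351 = 6p ⇒ p = 558.5, q = 1069.

1069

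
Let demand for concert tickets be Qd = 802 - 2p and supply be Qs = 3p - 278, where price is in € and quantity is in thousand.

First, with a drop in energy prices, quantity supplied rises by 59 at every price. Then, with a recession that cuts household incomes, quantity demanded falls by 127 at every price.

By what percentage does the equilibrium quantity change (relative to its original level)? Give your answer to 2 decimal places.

-14.22

Before the shock: 802 - 2p = 3p - 278 ⇒ 1080 = 5p ⇒ p = 216, Q = 370.
After the shift, demand is Qd = 675 - 2p and supply is Qs = 3p - 219.
New equilibrium: 675 - 2p = 3p - 219 ⇒ 894 = 5p ⇒ p = 178.8, Q = 317.4.
%ΔQ = (317.4 − 370) / 370 × 100 = -14.22%.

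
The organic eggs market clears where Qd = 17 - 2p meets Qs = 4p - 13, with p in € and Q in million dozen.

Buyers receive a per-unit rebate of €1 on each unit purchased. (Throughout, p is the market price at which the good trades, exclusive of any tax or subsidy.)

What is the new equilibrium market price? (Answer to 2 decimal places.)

5.33

Before the shock: 17 - 2p = 4p - 13 ⇒ 30 = 6p ⇒ p = 5, Q = 7.
Since buyers' out-of-pocket price is the market price minus the rebate, the effective demand curve becomes Qd = 19 - 2p.
Clearing the new market: 19 - 2p = 4p - 13, so p = 16/3 ≈ 5.3333 and Q = 25/3 ≈ 8.3333.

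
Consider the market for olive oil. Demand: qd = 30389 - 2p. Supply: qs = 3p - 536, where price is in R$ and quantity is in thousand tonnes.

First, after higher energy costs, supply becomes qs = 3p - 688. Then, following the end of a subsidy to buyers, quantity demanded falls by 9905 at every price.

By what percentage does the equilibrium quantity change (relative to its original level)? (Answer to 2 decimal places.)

-33.32

Solve the original market: 30389 - 2p = 3p - 536, hence p = 6185 and q = 18019.
The new curves are qd = 20484 - 2p (demand) and qs = 3p - 688 (supply).
New equilibrium: 20484 - 2p = 3p - 688 ⇒ 21172 = 5p ⇒ p = 4234.4, q = 12015.2.
%Δq = (12015.2 − 18019) / 18019 × 100 = -33.32%.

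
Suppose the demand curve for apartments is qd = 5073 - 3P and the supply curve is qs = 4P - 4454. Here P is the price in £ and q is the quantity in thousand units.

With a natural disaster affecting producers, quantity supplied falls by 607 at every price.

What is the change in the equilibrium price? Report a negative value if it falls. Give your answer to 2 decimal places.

+86.71

Original equilibrium: 5073 - 3P = 4P - 4454 gives 9527 = 7P, so P = 1361 and q = 990.
The shock moves the curves to qd = 5073 - 3P and qs = 4P - 5061.
Equate the new curves: 5073 - 3P = 4P - 5061, giving 10134 = 7P, P = 10134/7 ≈ 1447.7143, q = 5109/7 ≈ 729.8571.
ΔP = 1447.7143 − 1361 = +86.71.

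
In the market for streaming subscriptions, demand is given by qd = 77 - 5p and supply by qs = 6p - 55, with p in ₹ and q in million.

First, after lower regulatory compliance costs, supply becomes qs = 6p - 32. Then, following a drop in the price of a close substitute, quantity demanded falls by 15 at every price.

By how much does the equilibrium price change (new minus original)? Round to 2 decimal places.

Before the shock: 77 - 5p = 6p - 55 ⇒ 132 = 11p ⇒ p = 12, q = 17.
The shock moves the curves to qd = 62 - 5p and qs = 6p - 32.
Equate the new curves: 62 - 5p = 6p - 32, giving 94 = 11p, p = 94/11 ≈ 8.5455, q = 212/11 ≈ 19.2727.
Δp = 8.5455 − 12 = -3.45.

-3.45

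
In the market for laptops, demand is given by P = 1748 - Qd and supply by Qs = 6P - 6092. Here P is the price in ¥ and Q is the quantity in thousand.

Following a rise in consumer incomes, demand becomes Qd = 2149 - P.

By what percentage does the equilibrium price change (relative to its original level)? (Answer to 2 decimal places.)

Solve the original market: 1748 - P = 6P - 6092, hence P = 1120 and Q = 628.
After the shift, demand is Qd = 2149 - P and supply is Qs = 6P - 6092.
Clearing the new market: 2149 - P = 6P - 6092, so P = 8241/7 ≈ 1177.2857 and Q = 6802/7 ≈ 971.7143.
%ΔP = (1177.2857 − 1120) / 1120 × 100 = +5.11%.

+5.11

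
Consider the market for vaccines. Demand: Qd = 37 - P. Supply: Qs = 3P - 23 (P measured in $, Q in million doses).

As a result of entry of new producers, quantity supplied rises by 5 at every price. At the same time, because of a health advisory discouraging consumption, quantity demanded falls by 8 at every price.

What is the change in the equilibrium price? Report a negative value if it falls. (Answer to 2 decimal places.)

-3.25

Original equilibrium: 37 - P = 3P - 23 gives 60 = 4P, so P = 15 and Q = 22.
The new curves are Qd = 29 - P (demand) and Qs = 3P - 18 (supply).
Clearing the new market: 29 - P = 3P - 18, so P = 11.75 and Q = 17.25.
ΔP = 11.75 − 15 = -3.25.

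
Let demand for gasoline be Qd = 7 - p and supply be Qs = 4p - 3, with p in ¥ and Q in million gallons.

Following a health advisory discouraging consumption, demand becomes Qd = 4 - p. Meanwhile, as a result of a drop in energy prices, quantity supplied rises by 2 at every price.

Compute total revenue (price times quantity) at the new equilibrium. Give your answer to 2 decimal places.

3.00

Initially, 7 - p = 4p - 3, so 10 = 5p and p = 2, Q = 5.
After the shift, demand is Qd = 4 - p and supply is Qs = 4p - 1.
Clearing the new market: 4 - p = 4p - 1, so p = 1 and Q = 3.
New expenditure = 1 × 3 = 3.00.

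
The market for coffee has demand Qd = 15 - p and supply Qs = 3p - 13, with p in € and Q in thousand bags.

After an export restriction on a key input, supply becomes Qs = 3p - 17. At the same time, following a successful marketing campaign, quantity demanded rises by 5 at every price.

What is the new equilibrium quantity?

10.75

Before the shock: 15 - p = 3p - 13 ⇒ 28 = 4p ⇒ p = 7, Q = 8.
The shock moves the curves to Qd = 20 - p and Qs = 3p - 17.
Equate the new curves: 20 - p = 3p - 17, giving 37 = 4p, p = 9.25, Q = 10.75.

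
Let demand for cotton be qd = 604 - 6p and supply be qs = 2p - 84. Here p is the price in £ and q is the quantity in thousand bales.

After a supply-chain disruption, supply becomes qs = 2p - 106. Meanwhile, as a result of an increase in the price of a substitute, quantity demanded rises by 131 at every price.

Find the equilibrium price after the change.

Original equilibrium: 604 - 6p = 2p - 84 gives 688 = 8p, so p = 86 and q = 88.
After the shift, demand is qd = 735 - 6p and supply is qs = 2p - 106.
Setting them equal: 735 - 6p = 2p - 106 → 841 = 8p, so p = 105.125 and q = 104.25.

105.125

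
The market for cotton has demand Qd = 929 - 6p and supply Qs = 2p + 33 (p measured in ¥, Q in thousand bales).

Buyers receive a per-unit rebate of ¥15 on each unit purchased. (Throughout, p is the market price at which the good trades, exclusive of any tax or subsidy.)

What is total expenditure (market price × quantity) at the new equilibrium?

Original equilibrium: 929 - 6p = 2p + 33 gives 896 = 8p, so p = 112 and Q = 257.
Since buyers' out-of-pocket price is the market price minus the rebate, the effective demand curve becomes Qd = 1019 - 6p.
Clearing the new market: 1019 - 6p = 2p + 33, so p = 123.25 and Q = 279.5.
New expenditure = 123.25 × 279.5 = 34448.375.

34448.375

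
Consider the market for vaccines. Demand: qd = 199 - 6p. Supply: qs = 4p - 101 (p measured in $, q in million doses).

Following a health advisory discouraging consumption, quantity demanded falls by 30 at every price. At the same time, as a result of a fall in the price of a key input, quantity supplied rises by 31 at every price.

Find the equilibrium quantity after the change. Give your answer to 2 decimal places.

Initially, 199 - 6p = 4p - 101, so 300 = 10p and p = 30, q = 19.
The shock moves the curves to qd = 169 - 6p and qs = 4p - 70.
Setting them equal: 169 - 6p = 4p - 70 → 239 = 10p, so p = 23.9 and q = 25.6.

25.60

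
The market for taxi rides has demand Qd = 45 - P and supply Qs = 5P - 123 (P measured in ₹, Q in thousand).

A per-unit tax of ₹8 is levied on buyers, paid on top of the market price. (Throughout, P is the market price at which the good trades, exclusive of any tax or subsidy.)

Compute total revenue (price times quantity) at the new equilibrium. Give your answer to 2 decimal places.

275.56

Solve the original market: 45 - P = 5P - 123, hence P = 28 and Q = 17.
Since buyers pay the price plus the tax, the effective demand curve becomes Qd = 37 - P.
Setting them equal: 37 - P = 5P - 123 → 160 = 6P, so P = 80/3 ≈ 26.6667 and Q = 31/3 ≈ 10.3333.
New expenditure = 26.6667 × 10.3333 = 275.56.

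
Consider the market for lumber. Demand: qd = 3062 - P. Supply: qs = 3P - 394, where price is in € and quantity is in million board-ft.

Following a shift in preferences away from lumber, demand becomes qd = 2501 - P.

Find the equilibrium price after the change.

723.75

Original equilibrium: 3062 - P = 3P - 394 gives 3456 = 4P, so P = 864 and q = 2198.
The shock moves the curves to qd = 2501 - P and qs = 3P - 394.
Setting them equal: 2501 - P = 3P - 394 → 2895 = 4P, so P = 723.75 and q = 1777.25.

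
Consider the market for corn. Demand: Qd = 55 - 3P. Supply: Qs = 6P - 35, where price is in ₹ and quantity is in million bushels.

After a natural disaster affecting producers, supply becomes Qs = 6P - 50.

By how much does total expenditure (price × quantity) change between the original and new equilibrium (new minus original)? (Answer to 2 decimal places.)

-16.67

Initially, 55 - 3P = 6P - 35, so 90 = 9P and P = 10, Q = 25.
After the shift, demand is Qd = 55 - 3P and supply is Qs = 6P - 50.
Equate the new curves: 55 - 3P = 6P - 50, giving 105 = 9P, P = 35/3 ≈ 11.6667, Q = 20.
Expenditure moves from 10×25 = 250 to 11.6667×20 = 233.3333; change = -16.67.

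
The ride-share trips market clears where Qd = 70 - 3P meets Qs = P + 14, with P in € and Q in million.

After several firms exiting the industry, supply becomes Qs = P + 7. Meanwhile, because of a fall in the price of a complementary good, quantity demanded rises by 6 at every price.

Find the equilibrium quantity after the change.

Original equilibrium: 70 - 3P = P + 14 gives 56 = 4P, so P = 14 and Q = 28.
With the change applied: demand Qd = 76 - 3P, supply Qs = P + 7.
Setting them equal: 76 - 3P = P + 7 → 69 = 4P, so P = 17.25 and Q = 24.25.

24.25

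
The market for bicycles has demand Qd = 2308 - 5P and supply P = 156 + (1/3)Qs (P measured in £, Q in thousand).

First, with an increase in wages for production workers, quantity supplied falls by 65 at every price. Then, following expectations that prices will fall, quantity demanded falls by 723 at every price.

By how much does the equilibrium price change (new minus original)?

-82.25

Solve the original market: 2308 - 5P = 3P - 468, hence P = 347 and Q = 573.
The new curves are Qd = 1585 - 5P (demand) and Qs = 3P - 533 (supply).
Setting them equal: 1585 - 5P = 3P - 533 → 2118 = 8P, so P = 264.75 and Q = 261.25.
ΔP = 264.75 − 347 = -82.25.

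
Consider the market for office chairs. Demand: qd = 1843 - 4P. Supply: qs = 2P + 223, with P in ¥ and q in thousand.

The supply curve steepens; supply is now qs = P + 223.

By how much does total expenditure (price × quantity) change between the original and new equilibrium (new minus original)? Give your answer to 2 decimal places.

Initially, 1843 - 4P = 2P + 223, so 1620 = 6P and P = 270, q = 763.
With the change applied: demand qd = 1843 - 4P, supply qs = P + 223.
Equate the new curves: 1843 - 4P = P + 223, giving 1620 = 5P, P = 324, q = 547.
Expenditure moves from 270×763 = 206010 to 324×547 = 177228; change = -28782.00.

-28782.00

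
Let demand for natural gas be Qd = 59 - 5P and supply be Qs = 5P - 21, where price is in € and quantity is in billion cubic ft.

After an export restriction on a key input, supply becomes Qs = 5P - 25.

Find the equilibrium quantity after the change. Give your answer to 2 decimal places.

17.00

Original equilibrium: 59 - 5P = 5P - 21 gives 80 = 10P, so P = 8 and Q = 19.
With the change applied: demand Qd = 59 - 5P, supply Qs = 5P - 25.
Equate the new curves: 59 - 5P = 5P - 25, giving 84 = 10P, P = 8.4, Q = 17.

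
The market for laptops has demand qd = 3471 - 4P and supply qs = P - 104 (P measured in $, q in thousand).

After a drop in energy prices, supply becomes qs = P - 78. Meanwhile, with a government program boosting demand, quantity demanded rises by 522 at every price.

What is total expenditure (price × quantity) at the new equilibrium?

599414.04

Solve the original market: 3471 - 4P = P - 104, hence P = 715 and q = 611.
After the shift, demand is qd = 3993 - 4P and supply is qs = P - 78.
Setting them equal: 3993 - 4P = P - 78 → 4071 = 5P, so P = 814.2 and q = 736.2.
New expenditure = 814.2 × 736.2 = 599414.04.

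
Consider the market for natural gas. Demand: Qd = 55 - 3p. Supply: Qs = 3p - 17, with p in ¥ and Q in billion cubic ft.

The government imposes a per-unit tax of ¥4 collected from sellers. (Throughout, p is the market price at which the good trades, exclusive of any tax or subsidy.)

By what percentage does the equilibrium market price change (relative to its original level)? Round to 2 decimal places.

Before the shock: 55 - 3p = 3p - 17 ⇒ 72 = 6p ⇒ p = 12, Q = 19.
Since sellers keep the price net of the tax, the effective supply curve becomes Qs = 3p - 29.
Equate the new curves: 55 - 3p = 3p - 29, giving 84 = 6p, p = 14, Q = 13.
%Δp = (14 − 12) / 12 × 100 = +16.67%.

+16.67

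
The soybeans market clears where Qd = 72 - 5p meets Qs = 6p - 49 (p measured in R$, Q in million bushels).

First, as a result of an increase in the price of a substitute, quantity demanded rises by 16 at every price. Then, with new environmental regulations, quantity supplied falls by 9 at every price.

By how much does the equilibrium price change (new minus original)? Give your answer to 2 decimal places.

Original equilibrium: 72 - 5p = 6p - 49 gives 121 = 11p, so p = 11 and Q = 17.
After the shift, demand is Qd = 88 - 5p and supply is Qs = 6p - 58.
Equate the new curves: 88 - 5p = 6p - 58, giving 146 = 11p, p = 146/11 ≈ 13.2727, Q = 238/11 ≈ 21.6364.
Δp = 13.2727 − 11 = +2.27.

+2.27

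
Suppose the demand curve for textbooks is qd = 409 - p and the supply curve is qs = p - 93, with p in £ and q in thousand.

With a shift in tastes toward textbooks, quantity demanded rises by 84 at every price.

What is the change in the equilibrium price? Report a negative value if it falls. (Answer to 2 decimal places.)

+42.00

Initially, 409 - p = p - 93, so 502 = 2p and p = 251, q = 158.
After the shift, demand is qd = 493 - p and supply is qs = p - 93.
Clearing the new market: 493 - p = p - 93, so p = 293 and q = 200.
Δp = 293 − 251 = +42.00.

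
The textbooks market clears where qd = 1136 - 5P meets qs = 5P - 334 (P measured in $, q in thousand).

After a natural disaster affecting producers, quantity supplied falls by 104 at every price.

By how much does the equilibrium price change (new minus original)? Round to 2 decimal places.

Solve the original market: 1136 - 5P = 5P - 334, hence P = 147 and q = 401.
After the shift, demand is qd = 1136 - 5P and supply is qs = 5P - 438.
Equate the new curves: 1136 - 5P = 5P - 438, giving 1574 = 10P, P = 157.4, q = 349.
ΔP = 157.4 − 147 = +10.40.

+10.40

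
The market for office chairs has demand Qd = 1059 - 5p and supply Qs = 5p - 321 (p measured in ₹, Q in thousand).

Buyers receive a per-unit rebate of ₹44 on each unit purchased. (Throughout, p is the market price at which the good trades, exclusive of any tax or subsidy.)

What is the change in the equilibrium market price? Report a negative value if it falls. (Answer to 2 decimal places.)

+22.00

Before the shock: 1059 - 5p = 5p - 321 ⇒ 1380 = 10p ⇒ p = 138, Q = 369.
Since buyers' out-of-pocket price is the market price minus the rebate, the effective demand curve becomes Qd = 1279 - 5p.
New equilibrium: 1279 - 5p = 5p - 321 ⇒ 1600 = 10p ⇒ p = 160, Q = 479.
Δp = 160 − 138 = +22.00.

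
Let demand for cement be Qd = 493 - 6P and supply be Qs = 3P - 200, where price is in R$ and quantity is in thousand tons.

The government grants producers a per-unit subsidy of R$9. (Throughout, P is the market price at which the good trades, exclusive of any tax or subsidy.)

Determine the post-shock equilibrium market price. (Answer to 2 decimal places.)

74.00

Before the shock: 493 - 6P = 3P - 200 ⇒ 693 = 9P ⇒ P = 77, Q = 31.
Since sellers receive the price plus the subsidy, the effective supply curve becomes Qs = 3P - 173.
Equate the new curves: 493 - 6P = 3P - 173, giving 666 = 9P, P = 74, Q = 49.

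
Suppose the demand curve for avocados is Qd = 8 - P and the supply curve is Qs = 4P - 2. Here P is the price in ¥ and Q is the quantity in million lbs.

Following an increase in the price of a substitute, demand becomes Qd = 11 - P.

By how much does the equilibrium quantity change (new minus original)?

+2.4

Solve the original market: 8 - P = 4P - 2, hence P = 2 and Q = 6.
The new curves are Qd = 11 - P (demand) and Qs = 4P - 2 (supply).
Equate the new curves: 11 - P = 4P - 2, giving 13 = 5P, P = 2.6, Q = 8.4.
ΔQ = 8.4 − 6 = +2.4.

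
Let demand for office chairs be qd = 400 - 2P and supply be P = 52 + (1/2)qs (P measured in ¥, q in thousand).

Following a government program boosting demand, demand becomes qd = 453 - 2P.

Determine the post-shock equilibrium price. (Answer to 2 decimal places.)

Before the shock: 400 - 2P = 2P - 104 ⇒ 504 = 4P ⇒ P = 126, q = 148.
With the change applied: demand qd = 453 - 2P, supply qs = 2P - 104.
Equate the new curves: 453 - 2P = 2P - 104, giving 557 = 4P, P = 139.25, q = 174.5.

139.25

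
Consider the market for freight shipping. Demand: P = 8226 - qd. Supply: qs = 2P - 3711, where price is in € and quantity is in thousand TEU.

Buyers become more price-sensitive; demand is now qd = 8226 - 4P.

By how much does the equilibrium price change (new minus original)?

-1989.5

Initially, 8226 - P = 2P - 3711, so 11937 = 3P and P = 3979, q = 4247.
With the change applied: demand qd = 8226 - 4P, supply qs = 2P - 3711.
Clearing the new market: 8226 - 4P = 2P - 3711, so P = 1989.5 and q = 268.
ΔP = 1989.5 − 3979 = -1989.5.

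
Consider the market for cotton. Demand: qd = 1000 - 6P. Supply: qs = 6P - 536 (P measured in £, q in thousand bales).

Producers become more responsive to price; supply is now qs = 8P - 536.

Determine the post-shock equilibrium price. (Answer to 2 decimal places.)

109.71

Solve the original market: 1000 - 6P = 6P - 536, hence P = 128 and q = 232.
The new curves are qd = 1000 - 6P (demand) and qs = 8P - 536 (supply).
Setting them equal: 1000 - 6P = 8P - 536 → 1536 = 14P, so P = 768/7 ≈ 109.7143 and q = 2392/7 ≈ 341.7143.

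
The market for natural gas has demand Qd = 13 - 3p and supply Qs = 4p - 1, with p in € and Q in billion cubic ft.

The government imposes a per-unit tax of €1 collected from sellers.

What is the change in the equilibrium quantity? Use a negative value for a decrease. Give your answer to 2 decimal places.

-1.71

Before the shock: 13 - 3p = 4p - 1 ⇒ 14 = 7p ⇒ p = 2, Q = 7.
Since sellers keep the price net of the tax, the effective supply curve becomes Qs = 4p - 5.
Clearing the new market: 13 - 3p = 4p - 5, so p = 18/7 ≈ 2.5714 and Q = 37/7 ≈ 5.2857.
ΔQ = 5.2857 − 7 = -1.71.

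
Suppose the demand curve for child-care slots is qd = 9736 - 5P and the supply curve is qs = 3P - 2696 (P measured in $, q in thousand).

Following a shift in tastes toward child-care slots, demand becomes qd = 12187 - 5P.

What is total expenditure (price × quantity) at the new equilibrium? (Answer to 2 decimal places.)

Solve the original market: 9736 - 5P = 3P - 2696, hence P = 1554 and q = 1966.
After the shift, demand is qd = 12187 - 5P and supply is qs = 3P - 2696.
Clearing the new market: 12187 - 5P = 3P - 2696, so P = 1860.375 and q = 2885.125.
New expenditure = 1860.375 × 2885.125 = 5367414.42.

5367414.42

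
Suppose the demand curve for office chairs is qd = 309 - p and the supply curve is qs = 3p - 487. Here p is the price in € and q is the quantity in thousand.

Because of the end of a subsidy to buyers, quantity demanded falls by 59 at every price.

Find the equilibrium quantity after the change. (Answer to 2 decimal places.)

65.75

Solve the original market: 309 - p = 3p - 487, hence p = 199 and q = 110.
With the change applied: demand qd = 250 - p, supply qs = 3p - 487.
Clearing the new market: 250 - p = 3p - 487, so p = 184.25 and q = 65.75.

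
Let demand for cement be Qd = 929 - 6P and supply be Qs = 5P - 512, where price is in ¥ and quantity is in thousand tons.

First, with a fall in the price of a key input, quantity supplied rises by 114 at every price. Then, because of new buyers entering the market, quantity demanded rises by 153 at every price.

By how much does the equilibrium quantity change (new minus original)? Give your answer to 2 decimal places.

+131.73

Before the shock: 929 - 6P = 5P - 512 ⇒ 1441 = 11P ⇒ P = 131, Q = 143.
The shock moves the curves to Qd = 1082 - 6P and Qs = 5P - 398.
Setting them equal: 1082 - 6P = 5P - 398 → 1480 = 11P, so P = 1480/11 ≈ 134.5455 and Q = 3022/11 ≈ 274.7273.
ΔQ = 274.7273 − 143 = +131.73.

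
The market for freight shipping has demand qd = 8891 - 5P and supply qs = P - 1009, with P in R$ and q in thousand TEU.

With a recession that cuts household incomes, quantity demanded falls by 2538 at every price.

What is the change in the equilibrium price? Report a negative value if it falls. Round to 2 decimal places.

-423.00

Solve the original market: 8891 - 5P = P - 1009, hence P = 1650 and q = 641.
With the change applied: demand qd = 6353 - 5P, supply qs = P - 1009.
New equilibrium: 6353 - 5P = P - 1009 ⇒ 7362 = 6P ⇒ P = 1227, q = 218.
ΔP = 1227 − 1650 = -423.00.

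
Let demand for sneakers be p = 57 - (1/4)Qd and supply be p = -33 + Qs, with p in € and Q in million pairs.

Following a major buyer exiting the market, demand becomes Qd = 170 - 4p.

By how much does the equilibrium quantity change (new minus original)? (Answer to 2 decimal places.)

Solve the original market: 228 - 4p = p + 33, hence p = 39 and Q = 72.
The new curves are Qd = 170 - 4p (demand) and Qs = p + 33 (supply).
New equilibrium: 170 - 4p = p + 33 ⇒ 137 = 5p ⇒ p = 27.4, Q = 60.4.
ΔQ = 60.4 − 72 = -11.60.

-11.60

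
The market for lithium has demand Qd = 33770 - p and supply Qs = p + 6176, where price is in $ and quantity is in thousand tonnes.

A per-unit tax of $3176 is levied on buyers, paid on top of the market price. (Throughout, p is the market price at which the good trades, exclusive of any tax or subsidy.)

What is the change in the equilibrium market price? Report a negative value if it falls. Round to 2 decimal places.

-1588.00

Solve the original market: 33770 - p = p + 6176, hence p = 13797 and Q = 19973.
Since buyers pay the price plus the tax, the effective demand curve becomes Qd = 30594 - p.
New equilibrium: 30594 - p = p + 6176 ⇒ 24418 = 2p ⇒ p = 12209, Q = 18385.
Δp = 12209 − 13797 = -1588.00.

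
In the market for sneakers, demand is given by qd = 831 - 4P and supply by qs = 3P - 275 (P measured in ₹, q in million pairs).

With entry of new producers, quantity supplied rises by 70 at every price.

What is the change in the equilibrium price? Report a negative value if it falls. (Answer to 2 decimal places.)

-10.00

Original equilibrium: 831 - 4P = 3P - 275 gives 1106 = 7P, so P = 158 and q = 199.
The shock moves the curves to qd = 831 - 4P and qs = 3P - 205.
Clearing the new market: 831 - 4P = 3P - 205, so P = 148 and q = 239.
ΔP = 148 − 158 = -10.00.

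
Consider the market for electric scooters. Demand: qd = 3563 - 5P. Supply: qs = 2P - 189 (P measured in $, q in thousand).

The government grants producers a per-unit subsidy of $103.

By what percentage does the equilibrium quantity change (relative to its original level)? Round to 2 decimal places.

Before the shock: 3563 - 5P = 2P - 189 ⇒ 3752 = 7P ⇒ P = 536, q = 883.
Since sellers receive the price plus the subsidy, the effective supply curve becomes qs = 2P + 17.
New equilibrium: 3563 - 5P = 2P + 17 ⇒ 3546 = 7P ⇒ P = 3546/7 ≈ 506.5714, q = 7211/7 ≈ 1030.1429.
%Δq = (1030.1429 − 883) / 883 × 100 = +16.66%.

+16.66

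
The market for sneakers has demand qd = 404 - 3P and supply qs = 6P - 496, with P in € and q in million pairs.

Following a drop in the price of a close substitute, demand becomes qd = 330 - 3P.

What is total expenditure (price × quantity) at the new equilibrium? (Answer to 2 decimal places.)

5017.19

Original equilibrium: 404 - 3P = 6P - 496 gives 900 = 9P, so P = 100 and q = 104.
With the change applied: demand qd = 330 - 3P, supply qs = 6P - 496.
Setting them equal: 330 - 3P = 6P - 496 → 826 = 9P, so P = 826/9 ≈ 91.7778 and q = 164/3 ≈ 54.6667.
New expenditure = 91.7778 × 54.6667 = 5017.19.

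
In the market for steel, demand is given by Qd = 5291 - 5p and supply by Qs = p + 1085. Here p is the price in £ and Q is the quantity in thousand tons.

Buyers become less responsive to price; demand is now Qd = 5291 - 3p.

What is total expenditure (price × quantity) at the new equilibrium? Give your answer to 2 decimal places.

Before the shock: 5291 - 5p = p + 1085 ⇒ 4206 = 6p ⇒ p = 701, Q = 1786.
The new curves are Qd = 5291 - 3p (demand) and Qs = p + 1085 (supply).
Equate the new curves: 5291 - 3p = p + 1085, giving 4206 = 4p, p = 1051.5, Q = 2136.5.
New expenditure = 1051.5 × 2136.5 = 2246529.75.

2246529.75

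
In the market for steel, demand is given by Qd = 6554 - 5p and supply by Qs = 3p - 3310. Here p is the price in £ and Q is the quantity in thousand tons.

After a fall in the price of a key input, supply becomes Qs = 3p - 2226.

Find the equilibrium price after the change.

Original equilibrium: 6554 - 5p = 3p - 3310 gives 9864 = 8p, so p = 1233 and Q = 389.
With the change applied: demand Qd = 6554 - 5p, supply Qs = 3p - 2226.
Clearing the new market: 6554 - 5p = 3p - 2226, so p = 1097.5 and Q = 1066.5.

1097.5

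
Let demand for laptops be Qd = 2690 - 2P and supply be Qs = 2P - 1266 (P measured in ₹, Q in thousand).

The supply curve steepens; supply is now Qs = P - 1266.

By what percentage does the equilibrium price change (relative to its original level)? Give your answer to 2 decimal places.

+33.33

Original equilibrium: 2690 - 2P = 2P - 1266 gives 3956 = 4P, so P = 989 and Q = 712.
The shock moves the curves to Qd = 2690 - 2P and Qs = P - 1266.
Setting them equal: 2690 - 2P = P - 1266 → 3956 = 3P, so P = 3956/3 ≈ 1318.6667 and Q = 158/3 ≈ 52.6667.
%ΔP = (1318.6667 − 989) / 989 × 100 = +33.33%.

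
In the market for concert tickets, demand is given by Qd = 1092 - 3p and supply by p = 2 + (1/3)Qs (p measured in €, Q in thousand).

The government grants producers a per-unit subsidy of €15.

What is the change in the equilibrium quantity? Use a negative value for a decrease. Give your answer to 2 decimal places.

Solve the original market: 1092 - 3p = 3p - 6, hence p = 183 and Q = 543.
Since sellers receive the price plus the subsidy, the effective supply curve becomes Qs = 3p + 39.
Setting them equal: 1092 - 3p = 3p + 39 → 1053 = 6p, so p = 175.5 and Q = 565.5.
ΔQ = 565.5 − 543 = +22.50.

+22.50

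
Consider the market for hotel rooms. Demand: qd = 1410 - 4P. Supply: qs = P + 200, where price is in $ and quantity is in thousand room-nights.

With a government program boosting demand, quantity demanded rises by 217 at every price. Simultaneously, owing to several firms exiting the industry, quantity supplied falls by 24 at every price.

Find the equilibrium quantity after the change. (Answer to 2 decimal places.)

466.20

Before the shock: 1410 - 4P = P + 200 ⇒ 1210 = 5P ⇒ P = 242, q = 442.
With the change applied: demand qd = 1627 - 4P, supply qs = P + 176.
Equate the new curves: 1627 - 4P = P + 176, giving 1451 = 5P, P = 290.2, q = 466.2.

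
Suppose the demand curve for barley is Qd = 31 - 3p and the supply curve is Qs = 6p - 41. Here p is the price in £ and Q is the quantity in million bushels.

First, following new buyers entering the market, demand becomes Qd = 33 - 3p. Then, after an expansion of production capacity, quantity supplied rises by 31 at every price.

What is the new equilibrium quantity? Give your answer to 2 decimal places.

Before the shock: 31 - 3p = 6p - 41 ⇒ 72 = 9p ⇒ p = 8, Q = 7.
The new curves are Qd = 33 - 3p (demand) and Qs = 6p - 10 (supply).
Clearing the new market: 33 - 3p = 6p - 10, so p = 43/9 ≈ 4.7778 and Q = 56/3 ≈ 18.6667.

18.67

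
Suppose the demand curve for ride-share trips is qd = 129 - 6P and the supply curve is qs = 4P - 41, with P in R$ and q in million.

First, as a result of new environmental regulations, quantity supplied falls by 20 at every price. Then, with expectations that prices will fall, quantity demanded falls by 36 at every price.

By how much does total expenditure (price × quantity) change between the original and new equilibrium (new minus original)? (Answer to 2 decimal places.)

Initially, 129 - 6P = 4P - 41, so 170 = 10P and P = 17, q = 27.
The new curves are qd = 93 - 6P (demand) and qs = 4P - 61 (supply).
Setting them equal: 93 - 6P = 4P - 61 → 154 = 10P, so P = 15.4 and q = 0.6.
Expenditure moves from 17×27 = 459 to 15.4×0.6 = 9.24; change = -449.76.

-449.76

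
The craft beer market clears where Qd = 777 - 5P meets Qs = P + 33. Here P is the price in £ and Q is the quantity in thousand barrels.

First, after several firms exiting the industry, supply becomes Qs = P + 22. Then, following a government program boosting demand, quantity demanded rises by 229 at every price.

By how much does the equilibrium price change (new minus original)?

Solve the original market: 777 - 5P = P + 33, hence P = 124 and Q = 157.
With the change applied: demand Qd = 1006 - 5P, supply Qs = P + 22.
Setting them equal: 1006 - 5P = P + 22 → 984 = 6P, so P = 164 and Q = 186.
ΔP = 164 − 124 = +40.

+40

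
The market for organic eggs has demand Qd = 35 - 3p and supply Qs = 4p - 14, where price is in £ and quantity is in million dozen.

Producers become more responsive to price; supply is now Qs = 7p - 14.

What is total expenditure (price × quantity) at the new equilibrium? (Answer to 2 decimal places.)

99.47

Original equilibrium: 35 - 3p = 4p - 14 gives 49 = 7p, so p = 7 and Q = 14.
The new curves are Qd = 35 - 3p (demand) and Qs = 7p - 14 (supply).
Clearing the new market: 35 - 3p = 7p - 14, so p = 4.9 and Q = 20.3.
New expenditure = 4.9 × 20.3 = 99.47.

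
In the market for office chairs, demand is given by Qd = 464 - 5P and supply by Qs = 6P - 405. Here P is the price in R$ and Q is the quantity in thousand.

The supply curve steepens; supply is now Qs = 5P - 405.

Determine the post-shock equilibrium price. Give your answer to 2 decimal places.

86.90

Solve the original market: 464 - 5P = 6P - 405, hence P = 79 and Q = 69.
With the change applied: demand Qd = 464 - 5P, supply Qs = 5P - 405.
Equate the new curves: 464 - 5P = 5P - 405, giving 869 = 10P, P = 86.9, Q = 29.5.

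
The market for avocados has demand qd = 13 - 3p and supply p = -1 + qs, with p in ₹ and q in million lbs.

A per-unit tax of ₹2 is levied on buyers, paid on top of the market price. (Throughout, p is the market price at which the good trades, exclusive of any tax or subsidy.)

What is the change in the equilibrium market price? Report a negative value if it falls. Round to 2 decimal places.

-1.50

Before the shock: 13 - 3p = p + 1 ⇒ 12 = 4p ⇒ p = 3, q = 4.
Since buyers pay the price plus the tax, the effective demand curve becomes qd = 7 - 3p.
Clearing the new market: 7 - 3p = p + 1, so p = 1.5 and q = 2.5.
Δp = 1.5 − 3 = -1.50.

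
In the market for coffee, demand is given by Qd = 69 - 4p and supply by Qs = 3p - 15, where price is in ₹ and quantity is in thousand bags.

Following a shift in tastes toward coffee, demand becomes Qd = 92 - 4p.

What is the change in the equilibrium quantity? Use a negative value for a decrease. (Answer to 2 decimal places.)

Before the shock: 69 - 4p = 3p - 15 ⇒ 84 = 7p ⇒ p = 12, Q = 21.
With the change applied: demand Qd = 92 - 4p, supply Qs = 3p - 15.
New equilibrium: 92 - 4p = 3p - 15 ⇒ 107 = 7p ⇒ p = 107/7 ≈ 15.2857, Q = 216/7 ≈ 30.8571.
ΔQ = 30.8571 − 21 = +9.86.

+9.86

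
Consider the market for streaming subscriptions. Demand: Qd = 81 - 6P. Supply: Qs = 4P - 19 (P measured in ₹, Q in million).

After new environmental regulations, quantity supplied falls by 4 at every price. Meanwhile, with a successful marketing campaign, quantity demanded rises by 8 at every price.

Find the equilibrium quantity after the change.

21.8

Solve the original market: 81 - 6P = 4P - 19, hence P = 10 and Q = 21.
The shock moves the curves to Qd = 89 - 6P and Qs = 4P - 23.
New equilibrium: 89 - 6P = 4P - 23 ⇒ 112 = 10P ⇒ P = 11.2, Q = 21.8.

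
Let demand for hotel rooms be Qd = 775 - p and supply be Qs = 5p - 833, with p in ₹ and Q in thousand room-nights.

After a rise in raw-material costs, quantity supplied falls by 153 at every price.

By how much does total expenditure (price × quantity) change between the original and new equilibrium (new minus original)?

Solve the original market: 775 - p = 5p - 833, hence p = 268 and Q = 507.
The shock moves the curves to Qd = 775 - p and Qs = 5p - 986.
New equilibrium: 775 - p = 5p - 986 ⇒ 1761 = 6p ⇒ p = 293.5, Q = 481.5.
Expenditure moves from 268×507 = 135876 to 293.5×481.5 = 141320.25; change = +5444.25.

+5444.25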